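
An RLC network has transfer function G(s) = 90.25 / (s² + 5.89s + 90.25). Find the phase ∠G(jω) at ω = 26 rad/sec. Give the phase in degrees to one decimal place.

∠[(j26)² + 5.89(j26) + 90.25] = ∠[-585.75 + j153.14] = 165.35°
∠G(j26) = −165.35° = -165.35°

-165.3°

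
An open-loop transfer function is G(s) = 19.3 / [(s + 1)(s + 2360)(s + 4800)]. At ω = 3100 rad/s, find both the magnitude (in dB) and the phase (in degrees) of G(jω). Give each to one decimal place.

|j3100 + 1| = √(3100² + 1²) = 3100
|j3100 + 2360| = √(3100² + 2360²) = 3896
|j3100 + 4800| = √(3100² + 4800²) = 5714
|G(j3100)| = 19.3 / (3100 × 3896 × 5714) = 2.7966e-10
20 log₁₀(2.7966e-10) = -191.07 dB
∠(j3100 + 1) = arctan(3100/1) = 89.98°
∠(j3100 + 2360) = arctan(3100/2360) = 52.72°
∠(j3100 + 4800) = arctan(3100/4800) = 32.86°
∠G(j3100) = − (89.98° + 52.72° + 32.86°) = -175.56°

|G| = -191.1 dB, ∠G = -175.6°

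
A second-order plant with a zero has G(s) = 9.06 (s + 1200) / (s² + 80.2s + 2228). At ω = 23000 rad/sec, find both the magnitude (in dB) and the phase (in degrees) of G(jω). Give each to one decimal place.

|j23000 + 1200| = √(23000² + 1200²) = 2.303e+04
|(j23000)² + 80.2(j23000) + 2228| = |-5.29e+08 + j1.8446e+06| = 5.29e+08
|G(j23000)| = 9.06 × 2.303e+04 / 5.29e+08 = 0.00039445
20 log₁₀(0.00039445) = -68.08 dB
∠(j23000 + 1200) = arctan(23000/1200) = 87.01°
∠[(j23000)² + 80.2(j23000) + 2228] = ∠[-5.29e+08 + j1.8446e+06] = 179.80°
∠G(j23000) = 87.01° − 179.80° = -92.79°

|G| = -68.1 dB, ∠G = -92.8°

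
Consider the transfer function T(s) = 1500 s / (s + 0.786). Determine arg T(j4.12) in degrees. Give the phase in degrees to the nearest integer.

11°

∠(j4.12) = 90.00°
∠(j4.12 + 0.786) = arctan(4.12/0.786) = 79.20°
∠T(j4.12) = 90.00° − 79.20° = 10.80°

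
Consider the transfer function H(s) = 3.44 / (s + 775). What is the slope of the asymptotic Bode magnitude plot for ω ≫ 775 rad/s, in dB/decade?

With 0 zeros and 1 pole, the high-frequency asymptotic slope is 20 × (0 − 1) = -20 dB/decade.

-20 dB/decade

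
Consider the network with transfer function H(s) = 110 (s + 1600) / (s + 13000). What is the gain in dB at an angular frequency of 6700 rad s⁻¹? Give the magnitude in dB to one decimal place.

34.3 dB

|j6700 + 1600| = √(6700² + 1600²) = 6888
|j6700 + 13000| = √(6700² + 13000²) = 1.462e+04
|H(j6700)| = 110 × 6888 / 1.462e+04 = 51.81
20 log₁₀(51.81) = 34.29 dB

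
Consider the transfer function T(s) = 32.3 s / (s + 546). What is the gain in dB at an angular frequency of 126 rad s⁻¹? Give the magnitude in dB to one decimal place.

17.2 dB

|j126| = 126
|j126 + 546| = √(126² + 546²) = 560.3
|T(j126)| = 32.3 × 126 / 560.3 = 7.263
20 log₁₀(7.263) = 17.22 dB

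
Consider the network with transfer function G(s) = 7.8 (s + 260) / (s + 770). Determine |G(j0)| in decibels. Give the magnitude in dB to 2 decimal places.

G(0) = 7.8 × 260 / 770 = 2.6338
20 log₁₀(2.6338) = 8.412 dB

8.41 dB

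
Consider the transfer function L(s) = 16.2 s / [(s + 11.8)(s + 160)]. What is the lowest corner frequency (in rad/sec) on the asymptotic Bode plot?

11.8 rad/sec

Break frequencies occur at each pole and zero magnitude: 11.8 rad/sec, 160 rad/sec.
The lowest is 11.8 rad/sec.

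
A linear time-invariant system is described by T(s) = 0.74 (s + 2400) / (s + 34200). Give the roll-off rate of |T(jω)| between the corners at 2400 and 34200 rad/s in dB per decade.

In this band the factors already past their corner are: zero at 2400; net slope = 20 dB/decade.

20 dB/decade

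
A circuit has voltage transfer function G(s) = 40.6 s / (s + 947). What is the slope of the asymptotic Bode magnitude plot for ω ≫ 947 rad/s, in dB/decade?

With 1 zero and 1 pole, the high-frequency asymptotic slope is 20 × (1 − 1) = 0 dB/decade.

0 dB/decade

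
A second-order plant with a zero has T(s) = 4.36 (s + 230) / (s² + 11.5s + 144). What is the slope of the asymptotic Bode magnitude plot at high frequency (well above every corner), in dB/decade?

-20 dB/decade

With 1 zero and 2 poles, the high-frequency asymptotic slope is 20 × (1 − 2) = -20 dB/decade.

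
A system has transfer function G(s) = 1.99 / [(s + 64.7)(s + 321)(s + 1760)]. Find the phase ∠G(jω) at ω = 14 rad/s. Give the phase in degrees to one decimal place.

-15.2°

∠(j14 + 64.7) = arctan(14/64.7) = 12.21°
∠(j14 + 321) = arctan(14/321) = 2.50°
∠(j14 + 1760) = arctan(14/1760) = 0.46°
∠G(j14) = − (12.21° + 2.50° + 0.46°) = -15.16°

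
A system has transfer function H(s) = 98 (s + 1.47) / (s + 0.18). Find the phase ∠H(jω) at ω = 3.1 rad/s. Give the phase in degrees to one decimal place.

∠(j3.1 + 1.47) = arctan(3.1/1.47) = 64.63°
∠(j3.1 + 0.18) = arctan(3.1/0.18) = 86.68°
∠H(j3.1) = 64.63° − 86.68° = -22.05°

-22.0°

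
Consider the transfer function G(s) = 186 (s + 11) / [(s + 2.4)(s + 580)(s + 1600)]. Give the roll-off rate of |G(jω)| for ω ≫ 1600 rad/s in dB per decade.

With 1 zero and 3 poles, the high-frequency asymptotic slope is 20 × (1 − 3) = -40 dB/decade.

-40 dB/decade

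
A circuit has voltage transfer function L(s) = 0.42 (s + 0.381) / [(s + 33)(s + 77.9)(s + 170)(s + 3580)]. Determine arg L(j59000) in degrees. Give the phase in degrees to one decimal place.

-266.3°

∠(j59000 + 0.381) = arctan(59000/0.381) = 90.00°
∠(j59000 + 33) = arctan(59000/33) = 89.97°
∠(j59000 + 77.9) = arctan(59000/77.9) = 89.92°
∠(j59000 + 170) = arctan(59000/170) = 89.83°
∠(j59000 + 3580) = arctan(59000/3580) = 86.53°
∠L(j59000) = 90.00° − (89.97° + 89.92° + 89.83° + 86.53°) = -266.26°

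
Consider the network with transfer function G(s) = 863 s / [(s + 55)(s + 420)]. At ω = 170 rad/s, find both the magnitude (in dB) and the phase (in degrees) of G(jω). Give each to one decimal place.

|G| = 5.2 dB, ∠G = -4.1°

|j170| = 170
|j170 + 55| = √(170² + 55²) = 178.7
|j170 + 420| = √(170² + 420²) = 453.1
|G(j170)| = 863 × 170 / (178.7 × 453.1) = 1.8122
20 log₁₀(1.8122) = 5.16 dB
∠(j170) = 90.00°
∠(j170 + 55) = arctan(170/55) = 72.07°
∠(j170 + 420) = arctan(170/420) = 22.04°
∠G(j170) = 90.00° − (72.07° + 22.04°) = -4.11°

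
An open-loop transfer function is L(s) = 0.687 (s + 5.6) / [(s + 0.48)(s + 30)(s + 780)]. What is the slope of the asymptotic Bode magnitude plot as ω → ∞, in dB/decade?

With 1 zero and 3 poles, the high-frequency asymptotic slope is 20 × (1 − 3) = -40 dB/decade.

-40 dB/decade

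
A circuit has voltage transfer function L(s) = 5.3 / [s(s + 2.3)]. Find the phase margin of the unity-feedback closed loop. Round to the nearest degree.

52°

Gain crossover: |L(jω)| = 1 at ω ≈ 1.81 rad/sec.
∠L(j1.81) = −90° − arctan(1.81/2.3) ≈ -128.21°
PM = 180° + (-128.21°) = 51.79°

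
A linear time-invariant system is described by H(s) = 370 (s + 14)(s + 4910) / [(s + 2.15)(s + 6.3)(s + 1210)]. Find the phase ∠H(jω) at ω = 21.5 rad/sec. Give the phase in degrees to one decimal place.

-101.8°

∠(j21.5 + 14) = arctan(21.5/14) = 56.93°
∠(j21.5 + 4910) = arctan(21.5/4910) = 0.25°
∠(j21.5 + 2.15) = arctan(21.5/2.15) = 84.29°
∠(j21.5 + 6.3) = arctan(21.5/6.3) = 73.67°
∠(j21.5 + 1210) = arctan(21.5/1210) = 1.02°
∠H(j21.5) = 56.93° + 0.25° − (84.29° + 73.67° + 1.02°) = -101.80°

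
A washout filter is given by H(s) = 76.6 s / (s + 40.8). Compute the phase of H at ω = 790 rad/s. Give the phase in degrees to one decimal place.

3.0 deg

∠(j790) = 90.00°
∠(j790 + 40.8) = arctan(790/40.8) = 87.04°
∠H(j790) = 90.00° − 87.04° = 2.96°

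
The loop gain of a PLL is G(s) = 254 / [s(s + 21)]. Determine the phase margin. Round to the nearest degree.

Gain crossover: |G(jω)| = 1 at ω ≈ 10.8 rad s⁻¹.
∠G(j10.8) = −90° − arctan(10.8/21) ≈ -117.14°
PM = 180° + (-117.14°) = 62.86°

63 deg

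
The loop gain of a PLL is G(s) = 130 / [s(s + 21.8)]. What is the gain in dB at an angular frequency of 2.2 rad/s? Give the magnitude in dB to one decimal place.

8.6 dB

|j2.2 + 21.8| = √(2.2² + 21.8²) = 21.91
|j2.2| = 2.2
|G(j2.2)| = 130 / (21.91 × 2.2) = 2.6969
20 log₁₀(2.6969) = 8.62 dB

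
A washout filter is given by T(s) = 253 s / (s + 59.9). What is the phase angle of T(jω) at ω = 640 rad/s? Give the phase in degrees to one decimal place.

∠(j640) = 90.00°
∠(j640 + 59.9) = arctan(640/59.9) = 84.65°
∠T(j640) = 90.00° − 84.65° = 5.35°

5.3°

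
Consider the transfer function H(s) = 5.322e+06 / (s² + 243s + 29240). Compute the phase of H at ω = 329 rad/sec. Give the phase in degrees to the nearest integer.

-135 deg

∠[(j329)² + 243(j329) + 29240] = ∠[-79001 + j79947] = 134.66°
∠H(j329) = −134.66° = -134.66°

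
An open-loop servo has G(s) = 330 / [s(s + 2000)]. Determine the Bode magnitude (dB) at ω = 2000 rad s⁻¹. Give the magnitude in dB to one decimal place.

|j2000 + 2000| = √(2000² + 2000²) = 2828
|j2000| = 2000
|G(j2000)| = 330 / (2828 × 2000) = 5.8336e-05
20 log₁₀(5.8336e-05) = -84.68 dB

-84.7 dB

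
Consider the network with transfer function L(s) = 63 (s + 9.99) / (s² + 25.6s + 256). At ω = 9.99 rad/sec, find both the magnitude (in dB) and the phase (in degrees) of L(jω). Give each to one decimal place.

|j9.99 + 9.99| = √(9.99² + 9.99²) = 14.13
|(j9.99)² + 25.6(j9.99) + 256| = |156.2 + j255.74| = 299.7
|L(j9.99)| = 63 × 14.13 / 299.7 = 2.9701
20 log₁₀(2.9701) = 9.46 dB
∠(j9.99 + 9.99) = arctan(9.99/9.99) = 45.00°
∠[(j9.99)² + 25.6(j9.99) + 256] = ∠[156.2 + j255.74] = 58.58°
∠L(j9.99) = 45.00° − 58.58° = -13.58°

|L| = 9.5 dB, ∠L = -13.6°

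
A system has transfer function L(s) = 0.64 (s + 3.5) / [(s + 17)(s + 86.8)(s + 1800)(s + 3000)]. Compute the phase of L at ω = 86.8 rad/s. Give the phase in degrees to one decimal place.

∠(j86.8 + 3.5) = arctan(86.8/3.5) = 87.69°
∠(j86.8 + 17) = arctan(86.8/17) = 78.92°
∠(j86.8 + 86.8) = arctan(86.8/86.8) = 45.00°
∠(j86.8 + 1800) = arctan(86.8/1800) = 2.76°
∠(j86.8 + 3000) = arctan(86.8/3000) = 1.66°
∠L(j86.8) = 87.69° − (78.92° + 45.00° + 2.76° + 1.66°) = -40.65°

-40.6°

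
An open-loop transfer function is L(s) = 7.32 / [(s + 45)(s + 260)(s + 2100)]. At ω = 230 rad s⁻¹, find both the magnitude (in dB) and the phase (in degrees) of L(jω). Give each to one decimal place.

|j230 + 45| = √(230² + 45²) = 234.4
|j230 + 260| = √(230² + 260²) = 347.1
|j230 + 2100| = √(230² + 2100²) = 2113
|L(j230)| = 7.32 / (234.4 × 347.1 × 2113) = 4.2592e-08
20 log₁₀(4.2592e-08) = -147.41 dB
∠(j230 + 45) = arctan(230/45) = 78.93°
∠(j230 + 260) = arctan(230/260) = 41.50°
∠(j230 + 2100) = arctan(230/2100) = 6.25°
∠L(j230) = − (78.93° + 41.50° + 6.25°) = -126.68°

|L| = -147.4 dB, ∠L = -126.7 deg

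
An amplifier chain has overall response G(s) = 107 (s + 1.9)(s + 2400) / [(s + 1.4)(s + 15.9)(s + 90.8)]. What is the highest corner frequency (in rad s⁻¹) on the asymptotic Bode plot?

2400 rad s⁻¹

Break frequencies occur at each pole and zero magnitude: 1.4 rad s⁻¹, 1.9 rad s⁻¹, 15.9 rad s⁻¹, 90.8 rad s⁻¹, 2400 rad s⁻¹.
The highest is 2400 rad s⁻¹.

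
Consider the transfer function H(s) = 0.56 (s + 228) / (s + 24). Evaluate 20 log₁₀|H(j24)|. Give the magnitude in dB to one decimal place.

|j24 + 228| = √(24² + 228²) = 229.3
|j24 + 24| = √(24² + 24²) = 33.94
|H(j24)| = 0.56 × 229.3 / 33.94 = 3.7826
20 log₁₀(3.7826) = 11.56 dB

11.6 dB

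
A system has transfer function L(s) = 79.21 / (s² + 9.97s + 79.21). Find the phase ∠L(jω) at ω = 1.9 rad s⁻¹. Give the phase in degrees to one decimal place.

-14.1°

∠[(j1.9)² + 9.97(j1.9) + 79.21] = ∠[75.6 + j18.943] = 14.07°
∠L(j1.9) = −14.07° = -14.07°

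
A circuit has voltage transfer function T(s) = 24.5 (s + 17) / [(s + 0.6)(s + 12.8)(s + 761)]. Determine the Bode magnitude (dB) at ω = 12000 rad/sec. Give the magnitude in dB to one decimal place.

-135.4 dB

|j12000 + 17| = √(12000² + 17²) = 1.2e+04
|j12000 + 0.6| = √(12000² + 0.6²) = 1.2e+04
|j12000 + 12.8| = √(12000² + 12.8²) = 1.2e+04
|j12000 + 761| = √(12000² + 761²) = 1.202e+04
|T(j12000)| = 24.5 × 1.2e+04 / (1.2e+04 × 1.2e+04 × 1.202e+04) = 1.698e-07
20 log₁₀(1.698e-07) = -135.40 dB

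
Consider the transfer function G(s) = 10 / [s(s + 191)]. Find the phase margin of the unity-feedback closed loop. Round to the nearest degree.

Gain crossover: |G(jω)| = 1 at ω ≈ 0.0524 rad/s.
∠G(j0.0524) = −90° − arctan(0.0524/191) ≈ -90.02°
PM = 180° + (-90.02°) = 89.98°

90 deg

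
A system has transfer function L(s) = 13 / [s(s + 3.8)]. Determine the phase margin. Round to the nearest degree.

54°

Gain crossover: |L(jω)| = 1 at ω ≈ 2.77 rad s⁻¹.
∠L(j2.77) = −90° − arctan(2.77/3.8) ≈ -126.05°
PM = 180° + (-126.05°) = 53.95°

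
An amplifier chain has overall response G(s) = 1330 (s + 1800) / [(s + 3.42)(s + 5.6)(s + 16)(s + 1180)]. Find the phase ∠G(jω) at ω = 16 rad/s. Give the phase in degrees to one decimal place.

∠(j16 + 1800) = arctan(16/1800) = 0.51°
∠(j16 + 3.42) = arctan(16/3.42) = 77.93°
∠(j16 + 5.6) = arctan(16/5.6) = 70.71°
∠(j16 + 16) = arctan(16/16) = 45.00°
∠(j16 + 1180) = arctan(16/1180) = 0.78°
∠G(j16) = 0.51° − (77.93° + 70.71° + 45.00° + 0.78°) = -193.91°

-193.9°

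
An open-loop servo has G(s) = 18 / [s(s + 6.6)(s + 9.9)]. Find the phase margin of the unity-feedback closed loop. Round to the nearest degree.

86°

Gain crossover: |G(jω)| = 1 at ω ≈ 0.275 rad/s.
∠G(j0.275) = −90° − arctan(0.275/6.6) − arctan(0.275/9.9) ≈ -93.98°
PM = 180° + (-93.98°) = 86.02°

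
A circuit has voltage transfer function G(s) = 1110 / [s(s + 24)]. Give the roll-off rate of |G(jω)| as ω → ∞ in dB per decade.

With 0 zeros and 2 poles, the high-frequency asymptotic slope is 20 × (0 − 2) = -40 dB/decade.

-40 dB/decade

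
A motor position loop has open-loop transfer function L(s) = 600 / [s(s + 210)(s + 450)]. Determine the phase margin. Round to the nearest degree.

90 deg

Gain crossover: |L(jω)| = 1 at ω ≈ 0.00635 rad/s.
∠L(j0.00635) = −90° − arctan(0.00635/210) − arctan(0.00635/450) ≈ -90.00°
PM = 180° + (-90.00°) = 90.00°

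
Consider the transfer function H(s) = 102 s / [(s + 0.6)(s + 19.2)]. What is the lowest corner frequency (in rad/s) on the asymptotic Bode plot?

0.6 rad/s

Break frequencies occur at each pole and zero magnitude: 0.6 rad/s, 19.2 rad/s.
The lowest is 0.6 rad/s.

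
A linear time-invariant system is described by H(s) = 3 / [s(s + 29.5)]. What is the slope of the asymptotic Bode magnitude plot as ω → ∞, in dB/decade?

With 0 zeros and 2 poles, the high-frequency asymptotic slope is 20 × (0 − 2) = -40 dB/decade.

-40 dB/decade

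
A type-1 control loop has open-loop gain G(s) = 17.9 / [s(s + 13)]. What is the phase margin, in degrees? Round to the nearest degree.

84°

Gain crossover: |G(jω)| = 1 at ω ≈ 1.37 rad/s.
∠G(j1.37) = −90° − arctan(1.37/13) ≈ -96.01°
PM = 180° + (-96.01°) = 83.99°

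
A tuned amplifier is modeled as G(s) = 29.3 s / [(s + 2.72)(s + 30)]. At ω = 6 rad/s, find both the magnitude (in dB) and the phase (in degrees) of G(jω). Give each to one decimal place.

|G| = -1.2 dB, ∠G = 13.1°

|j6| = 6
|j6 + 2.72| = √(6² + 2.72²) = 6.588
|j6 + 30| = √(6² + 30²) = 30.59
|G(j6)| = 29.3 × 6 / (6.588 × 30.59) = 0.87226
20 log₁₀(0.87226) = -1.19 dB
∠(j6) = 90.00°
∠(j6 + 2.72) = arctan(6/2.72) = 65.61°
∠(j6 + 30) = arctan(6/30) = 11.31°
∠G(j6) = 90.00° − (65.61° + 11.31°) = 13.08°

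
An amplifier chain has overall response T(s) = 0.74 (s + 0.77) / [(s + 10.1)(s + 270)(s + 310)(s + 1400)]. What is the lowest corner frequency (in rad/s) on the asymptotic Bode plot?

0.77 rad/s

Break frequencies occur at each pole and zero magnitude: 0.77 rad/s, 10.1 rad/s, 270 rad/s, 310 rad/s, 1400 rad/s.
The lowest is 0.77 rad/s.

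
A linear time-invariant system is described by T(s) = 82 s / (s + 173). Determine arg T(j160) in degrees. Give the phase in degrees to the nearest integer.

47°

∠(j160) = 90.00°
∠(j160 + 173) = arctan(160/173) = 42.76°
∠T(j160) = 90.00° − 42.76° = 47.24°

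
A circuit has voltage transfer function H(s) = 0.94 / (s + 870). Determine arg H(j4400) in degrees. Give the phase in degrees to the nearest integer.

∠(j4400 + 870) = arctan(4400/870) = 78.82°
∠H(j4400) = −78.82° = -78.82°

-79°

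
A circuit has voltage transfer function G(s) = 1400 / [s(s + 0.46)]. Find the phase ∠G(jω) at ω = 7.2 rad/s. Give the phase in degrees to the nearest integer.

∠(j7.2 + 0.46) = arctan(7.2/0.46) = 86.34°
∠(j7.2) = 90.00°
∠G(j7.2) = − (86.34° + 90.00°) = -176.34°

-176°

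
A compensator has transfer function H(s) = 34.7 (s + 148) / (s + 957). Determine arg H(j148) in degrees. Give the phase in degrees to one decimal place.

∠(j148 + 148) = arctan(148/148) = 45.00°
∠(j148 + 957) = arctan(148/957) = 8.79°
∠H(j148) = 45.00° − 8.79° = 36.21°

36.2°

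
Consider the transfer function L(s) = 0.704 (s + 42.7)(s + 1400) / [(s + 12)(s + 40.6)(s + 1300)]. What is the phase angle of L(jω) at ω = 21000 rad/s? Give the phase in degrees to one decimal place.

-90.2 deg

∠(j21000 + 42.7) = arctan(21000/42.7) = 89.88°
∠(j21000 + 1400) = arctan(21000/1400) = 86.19°
∠(j21000 + 12) = arctan(21000/12) = 89.97°
∠(j21000 + 40.6) = arctan(21000/40.6) = 89.89°
∠(j21000 + 1300) = arctan(21000/1300) = 86.46°
∠L(j21000) = 89.88° + 86.19° − (89.97° + 89.89° + 86.46°) = -90.24°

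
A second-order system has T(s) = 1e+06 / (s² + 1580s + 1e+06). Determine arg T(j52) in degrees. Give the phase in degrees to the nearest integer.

-5°

∠[(j52)² + 1580(j52) + 1e+06] = ∠[9.973e+05 + j82160] = 4.71°
∠T(j52) = −4.71° = -4.71°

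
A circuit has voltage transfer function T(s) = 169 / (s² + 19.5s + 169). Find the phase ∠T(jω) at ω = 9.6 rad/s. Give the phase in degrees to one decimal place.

-67.7 deg

∠[(j9.6)² + 19.5(j9.6) + 169] = ∠[76.84 + j187.2] = 67.68°
∠T(j9.6) = −67.68° = -67.68°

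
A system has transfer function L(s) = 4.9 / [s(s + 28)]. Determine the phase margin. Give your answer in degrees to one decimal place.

89.6 deg

Gain crossover: |L(jω)| = 1 at ω ≈ 0.175 rad/s.
∠L(j0.175) = −90° − arctan(0.175/28) ≈ -90.36°
PM = 180° + (-90.36°) = 89.64°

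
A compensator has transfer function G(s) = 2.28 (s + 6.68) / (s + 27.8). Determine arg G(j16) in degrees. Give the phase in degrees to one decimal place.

∠(j16 + 6.68) = arctan(16/6.68) = 67.34°
∠(j16 + 27.8) = arctan(16/27.8) = 29.92°
∠G(j16) = 67.34° − 29.92° = 37.42°

37.4°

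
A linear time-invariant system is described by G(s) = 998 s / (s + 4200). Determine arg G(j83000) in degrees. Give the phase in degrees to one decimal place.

∠(j83000) = 90.00°
∠(j83000 + 4200) = arctan(83000/4200) = 87.10°
∠G(j83000) = 90.00° − 87.10° = 2.90°

2.9 deg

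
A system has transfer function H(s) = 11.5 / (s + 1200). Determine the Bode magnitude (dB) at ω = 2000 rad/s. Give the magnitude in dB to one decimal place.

|j2000 + 1200| = √(2000² + 1200²) = 2332
|H(j2000)| = 11.5 / 2332 = 0.0049306
20 log₁₀(0.0049306) = -46.14 dB

-46.1 dB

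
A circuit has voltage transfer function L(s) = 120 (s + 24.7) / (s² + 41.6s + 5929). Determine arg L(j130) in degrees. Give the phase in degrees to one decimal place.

-74.5°

∠(j130 + 24.7) = arctan(130/24.7) = 79.24°
∠[(j130)² + 41.6(j130) + 5929] = ∠[-10971 + j5408] = 153.76°
∠L(j130) = 79.24° − 153.76° = -74.52°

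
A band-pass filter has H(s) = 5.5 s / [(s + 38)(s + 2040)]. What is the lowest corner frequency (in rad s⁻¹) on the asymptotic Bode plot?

Break frequencies occur at each pole and zero magnitude: 38 rad s⁻¹, 2040 rad s⁻¹.
The lowest is 38 rad s⁻¹.

38 rad s⁻¹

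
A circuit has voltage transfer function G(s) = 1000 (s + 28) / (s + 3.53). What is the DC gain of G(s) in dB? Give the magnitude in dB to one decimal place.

78.0 dB

G(0) = 1000 × 28 / 3.53 = 7932
20 log₁₀(7932) = 77.99 dB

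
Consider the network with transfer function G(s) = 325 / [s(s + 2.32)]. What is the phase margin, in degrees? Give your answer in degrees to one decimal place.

7.4°

Gain crossover: |G(jω)| = 1 at ω ≈ 18 rad s⁻¹.
∠G(j18) = −90° − arctan(18/2.32) ≈ -172.64°
PM = 180° + (-172.64°) = 7.36°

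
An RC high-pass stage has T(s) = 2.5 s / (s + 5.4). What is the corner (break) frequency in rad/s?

5.4 rad/s

The single real pole at s = −5.4 gives a corner at ω = 5.4 rad/s.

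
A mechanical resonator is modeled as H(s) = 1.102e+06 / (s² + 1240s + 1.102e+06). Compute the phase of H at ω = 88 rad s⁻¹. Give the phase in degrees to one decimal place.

-5.7°

∠[(j88)² + 1240(j88) + 1.102e+06] = ∠[1.0943e+06 + j1.0912e+05] = 5.69°
∠H(j88) = −5.69° = -5.69°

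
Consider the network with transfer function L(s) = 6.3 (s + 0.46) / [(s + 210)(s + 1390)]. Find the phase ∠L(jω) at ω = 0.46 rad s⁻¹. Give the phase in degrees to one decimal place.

∠(j0.46 + 0.46) = arctan(0.46/0.46) = 45.00°
∠(j0.46 + 210) = arctan(0.46/210) = 0.13°
∠(j0.46 + 1390) = arctan(0.46/1390) = 0.02°
∠L(j0.46) = 45.00° − (0.13° + 0.02°) = 44.86°

44.9°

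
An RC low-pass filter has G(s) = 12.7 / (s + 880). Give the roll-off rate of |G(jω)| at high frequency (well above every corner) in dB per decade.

With 0 zeros and 1 pole, the high-frequency asymptotic slope is 20 × (0 − 1) = -20 dB/decade.

-20 dB/decade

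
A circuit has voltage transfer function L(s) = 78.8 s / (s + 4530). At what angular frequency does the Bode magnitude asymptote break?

4530 rad s⁻¹

The single real pole at s = −4530 gives a corner at ω = 4530 rad s⁻¹.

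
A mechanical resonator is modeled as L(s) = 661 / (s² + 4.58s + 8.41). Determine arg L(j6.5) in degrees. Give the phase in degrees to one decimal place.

∠[(j6.5)² + 4.58(j6.5) + 8.41] = ∠[-33.84 + j29.77] = 138.66°
∠L(j6.5) = −138.66° = -138.66°

-138.7°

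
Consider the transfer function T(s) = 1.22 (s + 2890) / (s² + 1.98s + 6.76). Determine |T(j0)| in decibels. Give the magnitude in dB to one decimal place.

54.3 dB

T(0) = 1.22 × 2890 / 6.76 = 521.57
20 log₁₀(521.57) = 54.35 dB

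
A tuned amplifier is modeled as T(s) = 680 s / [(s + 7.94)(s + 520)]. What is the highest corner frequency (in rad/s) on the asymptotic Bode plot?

520 rad/s

Break frequencies occur at each pole and zero magnitude: 7.94 rad/s, 520 rad/s.
The highest is 520 rad/s.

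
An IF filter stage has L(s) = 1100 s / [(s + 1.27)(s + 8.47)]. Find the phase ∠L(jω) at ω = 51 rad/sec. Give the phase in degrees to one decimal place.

-79.1°

∠(j51) = 90.00°
∠(j51 + 1.27) = arctan(51/1.27) = 88.57°
∠(j51 + 8.47) = arctan(51/8.47) = 80.57°
∠L(j51) = 90.00° − (88.57° + 80.57°) = -79.14°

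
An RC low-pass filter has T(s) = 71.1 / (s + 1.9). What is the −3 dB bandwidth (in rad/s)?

For a single-pole low-pass, the −3 dB point is at the pole: ω = 1.9 rad/s.

1.9 rad/s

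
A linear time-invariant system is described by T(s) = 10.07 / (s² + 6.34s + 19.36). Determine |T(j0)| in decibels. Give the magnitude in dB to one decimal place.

T(0) = 10.07 / 19.36 = 0.52014
20 log₁₀(0.52014) = -5.68 dB

-5.7 dB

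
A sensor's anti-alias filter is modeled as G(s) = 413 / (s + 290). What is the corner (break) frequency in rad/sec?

290 rad/sec

The single real pole at s = −290 gives a corner at ω = 290 rad/sec.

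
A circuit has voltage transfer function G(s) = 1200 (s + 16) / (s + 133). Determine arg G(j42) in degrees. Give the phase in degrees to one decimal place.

51.6 deg

∠(j42 + 16) = arctan(42/16) = 69.15°
∠(j42 + 133) = arctan(42/133) = 17.53°
∠G(j42) = 69.15° − 17.53° = 51.62°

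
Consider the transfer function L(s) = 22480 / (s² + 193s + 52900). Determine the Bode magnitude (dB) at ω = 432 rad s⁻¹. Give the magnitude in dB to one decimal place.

-16.9 dB

|(j432)² + 193(j432) + 52900| = |-1.3372e+05 + j83376| = 1.576e+05
|L(j432)| = 22480 / 1.576e+05 = 0.14265
20 log₁₀(0.14265) = -16.91 dB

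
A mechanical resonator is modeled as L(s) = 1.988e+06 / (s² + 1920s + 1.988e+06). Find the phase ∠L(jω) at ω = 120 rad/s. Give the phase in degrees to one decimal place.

-6.7°

∠[(j120)² + 1920(j120) + 1.988e+06] = ∠[1.9736e+06 + j2.304e+05] = 6.66°
∠L(j120) = −6.66° = -6.66°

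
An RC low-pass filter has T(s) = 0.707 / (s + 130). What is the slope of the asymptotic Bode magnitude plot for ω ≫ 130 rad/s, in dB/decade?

With 0 zeros and 1 pole, the high-frequency asymptotic slope is 20 × (0 − 1) = -20 dB/decade.

-20 dB/decade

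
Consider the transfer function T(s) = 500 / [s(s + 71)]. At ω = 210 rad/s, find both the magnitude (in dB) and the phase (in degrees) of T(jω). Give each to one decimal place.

|j210 + 71| = √(210² + 71²) = 221.7
|j210| = 210
|T(j210)| = 500 / (221.7 × 210) = 0.010741
20 log₁₀(0.010741) = -39.38 dB
∠(j210 + 71) = arctan(210/71) = 71.32°
∠(j210) = 90.00°
∠T(j210) = − (71.32° + 90.00°) = -161.32°

|T| = -39.4 dB, ∠T = -161.3°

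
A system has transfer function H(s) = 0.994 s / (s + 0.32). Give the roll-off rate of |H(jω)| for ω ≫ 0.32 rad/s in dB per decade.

0 dB/decade

With 1 zero and 1 pole, the high-frequency asymptotic slope is 20 × (1 − 1) = 0 dB/decade.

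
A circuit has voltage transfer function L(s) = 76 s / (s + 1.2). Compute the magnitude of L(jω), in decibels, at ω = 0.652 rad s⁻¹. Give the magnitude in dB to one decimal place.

|j0.652| = 0.652
|j0.652 + 1.2| = √(0.652² + 1.2²) = 1.366
|L(j0.652)| = 76 × 0.652 / 1.366 = 36.284
20 log₁₀(36.284) = 31.19 dB

31.2 dB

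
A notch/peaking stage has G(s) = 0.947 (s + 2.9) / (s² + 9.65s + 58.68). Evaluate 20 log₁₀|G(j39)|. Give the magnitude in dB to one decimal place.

|j39 + 2.9| = √(39² + 2.9²) = 39.11
|(j39)² + 9.65(j39) + 58.68| = |-1462.3 + j376.35| = 1510
|G(j39)| = 0.947 × 39.11 / 1510 = 0.024527
20 log₁₀(0.024527) = -32.21 dB

-32.2 dB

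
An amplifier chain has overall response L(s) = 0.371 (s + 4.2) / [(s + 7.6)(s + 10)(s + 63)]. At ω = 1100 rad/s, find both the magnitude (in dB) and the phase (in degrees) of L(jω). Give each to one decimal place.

|L| = -130.3 dB, ∠L = -176.0°

|j1100 + 4.2| = √(1100² + 4.2²) = 1100
|j1100 + 7.6| = √(1100² + 7.6²) = 1100
|j1100 + 10| = √(1100² + 10²) = 1100
|j1100 + 63| = √(1100² + 63²) = 1102
|L(j1100)| = 0.371 × 1100 / (1100 × 1100 × 1102) = 3.0609e-07
20 log₁₀(3.0609e-07) = -130.28 dB
∠(j1100 + 4.2) = arctan(1100/4.2) = 89.78°
∠(j1100 + 7.6) = arctan(1100/7.6) = 89.60°
∠(j1100 + 10) = arctan(1100/10) = 89.48°
∠(j1100 + 63) = arctan(1100/63) = 86.72°
∠L(j1100) = 89.78° − (89.60° + 89.48° + 86.72°) = -176.02°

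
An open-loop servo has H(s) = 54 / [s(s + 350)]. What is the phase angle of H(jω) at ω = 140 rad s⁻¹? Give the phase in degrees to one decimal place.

-111.8 deg

∠(j140 + 350) = arctan(140/350) = 21.80°
∠(j140) = 90.00°
∠H(j140) = − (21.80° + 90.00°) = -111.80°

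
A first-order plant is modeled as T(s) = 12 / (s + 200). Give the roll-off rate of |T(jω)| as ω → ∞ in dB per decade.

-20 dB/decade

With 0 zeros and 1 pole, the high-frequency asymptotic slope is 20 × (0 − 1) = -20 dB/decade.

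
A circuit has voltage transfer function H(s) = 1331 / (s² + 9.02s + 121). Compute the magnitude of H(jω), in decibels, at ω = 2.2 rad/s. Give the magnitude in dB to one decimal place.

21.1 dB

|(j2.2)² + 9.02(j2.2) + 121| = |116.16 + j19.844| = 117.8
|H(j2.2)| = 1331 / 117.8 = 11.295
20 log₁₀(11.295) = 21.06 dB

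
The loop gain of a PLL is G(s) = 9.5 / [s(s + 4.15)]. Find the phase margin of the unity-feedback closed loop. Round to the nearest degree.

64°

Gain crossover: |G(jω)| = 1 at ω ≈ 2.05 rad/s.
∠G(j2.05) = −90° − arctan(2.05/4.15) ≈ -116.31°
PM = 180° + (-116.31°) = 63.69°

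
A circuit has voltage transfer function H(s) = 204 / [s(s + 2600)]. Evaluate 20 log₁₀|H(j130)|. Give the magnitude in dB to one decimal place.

-64.4 dB

|j130 + 2600| = √(130² + 2600²) = 2603
|j130| = 130
|H(j130)| = 204 / (2603 × 130) = 0.0006028
20 log₁₀(0.0006028) = -64.40 dB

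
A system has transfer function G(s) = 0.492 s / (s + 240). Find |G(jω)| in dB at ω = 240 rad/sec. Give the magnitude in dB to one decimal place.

-9.2 dB

|j240| = 240
|j240 + 240| = √(240² + 240²) = 339.4
|G(j240)| = 0.492 × 240 / 339.4 = 0.3479
20 log₁₀(0.3479) = -9.17 dB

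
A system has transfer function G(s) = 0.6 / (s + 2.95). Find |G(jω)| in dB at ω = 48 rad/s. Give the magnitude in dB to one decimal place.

|j48 + 2.95| = √(48² + 2.95²) = 48.09
|G(j48)| = 0.6 / 48.09 = 0.012476
20 log₁₀(0.012476) = -38.08 dB

-38.1 dB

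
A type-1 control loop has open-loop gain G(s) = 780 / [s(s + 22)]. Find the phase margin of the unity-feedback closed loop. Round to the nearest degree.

Gain crossover: |G(jω)| = 1 at ω ≈ 24 rad/sec.
∠G(j24) = −90° − arctan(24/22) ≈ -137.46°
PM = 180° + (-137.46°) = 42.54°

43°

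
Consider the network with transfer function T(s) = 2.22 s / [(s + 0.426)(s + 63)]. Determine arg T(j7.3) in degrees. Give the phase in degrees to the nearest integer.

-3°

∠(j7.3) = 90.00°
∠(j7.3 + 0.426) = arctan(7.3/0.426) = 86.66°
∠(j7.3 + 63) = arctan(7.3/63) = 6.61°
∠T(j7.3) = 90.00° − (86.66° + 6.61°) = -3.27°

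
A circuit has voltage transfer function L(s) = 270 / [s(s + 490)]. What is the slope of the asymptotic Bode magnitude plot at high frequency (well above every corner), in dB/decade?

With 0 zeros and 2 poles, the high-frequency asymptotic slope is 20 × (0 − 2) = -40 dB/decade.

-40 dB/decade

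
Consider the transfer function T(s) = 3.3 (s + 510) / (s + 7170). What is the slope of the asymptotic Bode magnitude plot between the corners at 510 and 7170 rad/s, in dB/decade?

In this band the factors already past their corner are: zero at 510; net slope = 20 dB/decade.

20 dB/decade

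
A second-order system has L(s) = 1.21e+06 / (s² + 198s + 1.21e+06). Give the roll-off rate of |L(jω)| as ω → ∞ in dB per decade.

With 0 zeros and 2 poles, the high-frequency asymptotic slope is 20 × (0 − 2) = -40 dB/decade.

-40 dB/decade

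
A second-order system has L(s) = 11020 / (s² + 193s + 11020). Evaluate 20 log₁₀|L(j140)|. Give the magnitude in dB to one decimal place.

-8.2 dB

|(j140)² + 193(j140) + 11020| = |-8580 + j27020| = 2.835e+04
|L(j140)| = 11020 / 2.835e+04 = 0.38872
20 log₁₀(0.38872) = -8.21 dB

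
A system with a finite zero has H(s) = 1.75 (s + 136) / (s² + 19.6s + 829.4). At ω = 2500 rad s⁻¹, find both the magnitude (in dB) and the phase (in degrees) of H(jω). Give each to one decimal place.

|H| = -63.1 dB, ∠H = -92.7°

|j2500 + 136| = √(2500² + 136²) = 2504
|(j2500)² + 19.6(j2500) + 829.4| = |-6.2492e+06 + j49000| = 6.249e+06
|H(j2500)| = 1.75 × 2504 / 6.249e+06 = 0.00070111
20 log₁₀(0.00070111) = -63.08 dB
∠(j2500 + 136) = arctan(2500/136) = 86.89°
∠[(j2500)² + 19.6(j2500) + 829.4] = ∠[-6.2492e+06 + j49000] = 179.55°
∠H(j2500) = 86.89° − 179.55° = -92.66°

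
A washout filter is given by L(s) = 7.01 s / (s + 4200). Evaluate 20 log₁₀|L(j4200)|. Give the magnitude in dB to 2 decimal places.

13.90 dB

|j4200| = 4200
|j4200 + 4200| = √(4200² + 4200²) = 5940
|L(j4200)| = 7.01 × 4200 / 5940 = 4.9568
20 log₁₀(4.9568) = 13.904 dB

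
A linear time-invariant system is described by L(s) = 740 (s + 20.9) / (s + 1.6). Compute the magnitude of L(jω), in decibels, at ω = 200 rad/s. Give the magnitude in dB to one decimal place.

|j200 + 20.9| = √(200² + 20.9²) = 201.1
|j200 + 1.6| = √(200² + 1.6²) = 200
|L(j200)| = 740 × 201.1 / 200 = 744.01
20 log₁₀(744.01) = 57.43 dB

57.4 dB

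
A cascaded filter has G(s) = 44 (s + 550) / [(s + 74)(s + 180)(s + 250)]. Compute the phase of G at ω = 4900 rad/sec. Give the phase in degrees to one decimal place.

-180.5°

∠(j4900 + 550) = arctan(4900/550) = 83.60°
∠(j4900 + 74) = arctan(4900/74) = 89.13°
∠(j4900 + 180) = arctan(4900/180) = 87.90°
∠(j4900 + 250) = arctan(4900/250) = 87.08°
∠G(j4900) = 83.60° − (89.13° + 87.90° + 87.08°) = -180.51°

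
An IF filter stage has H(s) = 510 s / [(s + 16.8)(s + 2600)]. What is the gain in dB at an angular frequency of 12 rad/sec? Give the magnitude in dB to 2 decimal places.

|j12| = 12
|j12 + 16.8| = √(12² + 16.8²) = 20.65
|j12 + 2600| = √(12² + 2600²) = 2600
|H(j12)| = 510 × 12 / (20.65 × 2600) = 0.11401
20 log₁₀(0.11401) = -18.861 dB

-18.86 dB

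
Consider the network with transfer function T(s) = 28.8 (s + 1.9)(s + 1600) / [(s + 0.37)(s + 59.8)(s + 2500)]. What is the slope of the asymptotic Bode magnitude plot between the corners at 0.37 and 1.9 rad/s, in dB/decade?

-20 dB/decade

In this band the factors already past their corner are: pole at 0.37; net slope = -20 dB/decade.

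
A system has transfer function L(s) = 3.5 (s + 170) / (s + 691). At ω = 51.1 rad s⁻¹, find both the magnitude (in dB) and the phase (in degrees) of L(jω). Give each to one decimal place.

|j51.1 + 170| = √(51.1² + 170²) = 177.5
|j51.1 + 691| = √(51.1² + 691²) = 692.9
|L(j51.1)| = 3.5 × 177.5 / 692.9 = 0.89668
20 log₁₀(0.89668) = -0.95 dB
∠(j51.1 + 170) = arctan(51.1/170) = 16.73°
∠(j51.1 + 691) = arctan(51.1/691) = 4.23°
∠L(j51.1) = 16.73° − 4.23° = 12.50°

|L| = -0.9 dB, ∠L = 12.5°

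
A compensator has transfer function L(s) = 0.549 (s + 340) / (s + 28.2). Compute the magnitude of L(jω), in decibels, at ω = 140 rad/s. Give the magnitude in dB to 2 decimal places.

3.01 dB

|j140 + 340| = √(140² + 340²) = 367.7
|j140 + 28.2| = √(140² + 28.2²) = 142.8
|L(j140)| = 0.549 × 367.7 / 142.8 = 1.4135
20 log₁₀(1.4135) = 3.006 dB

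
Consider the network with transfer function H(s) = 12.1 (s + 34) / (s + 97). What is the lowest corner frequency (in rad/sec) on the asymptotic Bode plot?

34 rad/sec

Break frequencies occur at each pole and zero magnitude: 34 rad/sec, 97 rad/sec.
The lowest is 34 rad/sec.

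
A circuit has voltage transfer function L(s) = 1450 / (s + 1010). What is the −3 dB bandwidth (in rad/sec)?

1010 rad/sec

For a single-pole low-pass, the −3 dB point is at the pole: ω = 1010 rad/sec.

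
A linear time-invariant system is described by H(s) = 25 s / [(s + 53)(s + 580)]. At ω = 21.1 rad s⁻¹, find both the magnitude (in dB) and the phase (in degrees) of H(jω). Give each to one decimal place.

|j21.1| = 21.1
|j21.1 + 53| = √(21.1² + 53²) = 57.05
|j21.1 + 580| = √(21.1² + 580²) = 580.4
|H(j21.1)| = 25 × 21.1 / (57.05 × 580.4) = 0.015933
20 log₁₀(0.015933) = -35.95 dB
∠(j21.1) = 90.00°
∠(j21.1 + 53) = arctan(21.1/53) = 21.71°
∠(j21.1 + 580) = arctan(21.1/580) = 2.08°
∠H(j21.1) = 90.00° − (21.71° + 2.08°) = 66.21°

|H| = -36.0 dB, ∠H = 66.2 deg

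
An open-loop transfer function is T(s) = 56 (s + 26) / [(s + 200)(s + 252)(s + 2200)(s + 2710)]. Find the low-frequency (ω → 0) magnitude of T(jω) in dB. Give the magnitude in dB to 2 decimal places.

-166.29 dB

T(0) = 56 × 26 / (200 × 252 × 2200 × 2710) = 4.8455e-09
20 log₁₀(4.8455e-09) = -166.293 dB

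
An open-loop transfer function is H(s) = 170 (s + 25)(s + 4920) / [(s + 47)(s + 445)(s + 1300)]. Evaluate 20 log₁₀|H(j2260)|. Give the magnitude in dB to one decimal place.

-16.3 dB

|j2260 + 25| = √(2260² + 25²) = 2260
|j2260 + 4920| = √(2260² + 4920²) = 5414
|j2260 + 47| = √(2260² + 47²) = 2260
|j2260 + 445| = √(2260² + 445²) = 2303
|j2260 + 1300| = √(2260² + 1300²) = 2607
|H(j2260)| = 170 × 2260 × 5414 / (2260 × 2303 × 2607) = 0.15324
20 log₁₀(0.15324) = -16.29 dB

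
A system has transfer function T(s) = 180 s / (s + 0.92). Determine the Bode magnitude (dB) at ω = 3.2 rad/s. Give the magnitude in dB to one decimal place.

44.8 dB

|j3.2| = 3.2
|j3.2 + 0.92| = √(3.2² + 0.92²) = 3.33
|T(j3.2)| = 180 × 3.2 / 3.33 = 172.99
20 log₁₀(172.99) = 44.76 dB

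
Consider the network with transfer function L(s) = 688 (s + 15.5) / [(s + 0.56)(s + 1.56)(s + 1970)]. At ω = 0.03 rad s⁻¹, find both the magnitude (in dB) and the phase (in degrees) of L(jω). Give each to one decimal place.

|L| = 15.8 dB, ∠L = -4.1°

|j0.03 + 15.5| = √(0.03² + 15.5²) = 15.5
|j0.03 + 0.56| = √(0.03² + 0.56²) = 0.5608
|j0.03 + 1.56| = √(0.03² + 1.56²) = 1.56
|j0.03 + 1970| = √(0.03² + 1970²) = 1970
|L(j0.03)| = 688 × 15.5 / (0.5608 × 1.56 × 1970) = 6.1864
20 log₁₀(6.1864) = 15.83 dB
∠(j0.03 + 15.5) = arctan(0.03/15.5) = 0.11°
∠(j0.03 + 0.56) = arctan(0.03/0.56) = 3.07°
∠(j0.03 + 1.56) = arctan(0.03/1.56) = 1.10°
∠(j0.03 + 1970) = arctan(0.03/1970) = 0.00°
∠L(j0.03) = 0.11° − (3.07° + 1.10° + 0.00°) = -4.06°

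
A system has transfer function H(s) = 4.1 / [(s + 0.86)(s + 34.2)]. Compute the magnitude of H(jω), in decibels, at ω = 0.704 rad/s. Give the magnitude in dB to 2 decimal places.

|j0.704 + 0.86| = √(0.704² + 0.86²) = 1.111
|j0.704 + 34.2| = √(0.704² + 34.2²) = 34.21
|H(j0.704)| = 4.1 / (1.111 × 34.21) = 0.10784
20 log₁₀(0.10784) = -19.344 dB

-19.34 dB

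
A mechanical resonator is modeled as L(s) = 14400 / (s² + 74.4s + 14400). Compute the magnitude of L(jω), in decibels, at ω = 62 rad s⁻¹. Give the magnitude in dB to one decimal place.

1.9 dB

|(j62)² + 74.4(j62) + 14400| = |10556 + j4612.8| = 1.152e+04
|L(j62)| = 14400 / 1.152e+04 = 1.25
20 log₁₀(1.25) = 1.94 dB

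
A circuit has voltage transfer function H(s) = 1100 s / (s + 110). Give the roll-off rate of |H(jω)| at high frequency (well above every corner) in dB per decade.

0 dB/decade

With 1 zero and 1 pole, the high-frequency asymptotic slope is 20 × (1 − 1) = 0 dB/decade.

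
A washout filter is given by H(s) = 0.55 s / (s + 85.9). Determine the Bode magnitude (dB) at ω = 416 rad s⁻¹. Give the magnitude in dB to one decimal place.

|j416| = 416
|j416 + 85.9| = √(416² + 85.9²) = 424.8
|H(j416)| = 0.55 × 416 / 424.8 = 0.53864
20 log₁₀(0.53864) = -5.37 dB

-5.4 dB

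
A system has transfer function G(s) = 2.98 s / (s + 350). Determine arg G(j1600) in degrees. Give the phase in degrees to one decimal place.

12.3°

∠(j1600) = 90.00°
∠(j1600 + 350) = arctan(1600/350) = 77.66°
∠G(j1600) = 90.00° − 77.66° = 12.34°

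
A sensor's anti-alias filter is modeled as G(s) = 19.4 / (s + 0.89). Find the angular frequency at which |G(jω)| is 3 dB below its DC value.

For a single-pole low-pass, the −3 dB point is at the pole: ω = 0.89 rad/s.

0.89 rad/s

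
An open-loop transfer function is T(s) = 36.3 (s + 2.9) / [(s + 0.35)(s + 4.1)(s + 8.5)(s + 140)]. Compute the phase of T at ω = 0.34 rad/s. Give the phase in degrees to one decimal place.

-44.7 deg

∠(j0.34 + 2.9) = arctan(0.34/2.9) = 6.69°
∠(j0.34 + 0.35) = arctan(0.34/0.35) = 44.17°
∠(j0.34 + 4.1) = arctan(0.34/4.1) = 4.74°
∠(j0.34 + 8.5) = arctan(0.34/8.5) = 2.29°
∠(j0.34 + 140) = arctan(0.34/140) = 0.14°
∠T(j0.34) = 6.69° − (44.17° + 4.74° + 2.29° + 0.14°) = -44.65°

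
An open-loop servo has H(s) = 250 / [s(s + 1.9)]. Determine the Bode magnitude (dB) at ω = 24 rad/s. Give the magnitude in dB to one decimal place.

|j24 + 1.9| = √(24² + 1.9²) = 24.08
|j24| = 24
|H(j24)| = 250 / (24.08 × 24) = 0.43267
20 log₁₀(0.43267) = -7.28 dB

-7.3 dB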